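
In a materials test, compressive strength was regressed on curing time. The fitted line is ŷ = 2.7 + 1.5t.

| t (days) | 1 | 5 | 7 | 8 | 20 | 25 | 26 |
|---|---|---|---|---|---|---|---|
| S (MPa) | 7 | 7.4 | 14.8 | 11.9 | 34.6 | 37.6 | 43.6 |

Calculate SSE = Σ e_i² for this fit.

SSE = 40.06

t=1: ŷ = 2.7 + 1.5·1 = 4.2; e = 7 − 4.2 = 2.8
t=5: ŷ = 2.7 + 1.5·5 = 10.2; e = 7.4 − 10.2 = -2.8
t=7: ŷ = 2.7 + 1.5·7 = 13.2; e = 14.8 − 13.2 = 1.6
t=8: ŷ = 2.7 + 1.5·8 = 14.7; e = 11.9 − 14.7 = -2.8
t=20: ŷ = 2.7 + 1.5·20 = 32.7; e = 34.6 − 32.7 = 1.9
t=25: ŷ = 2.7 + 1.5·25 = 40.2; e = 37.6 − 40.2 = -2.6
t=26: ŷ = 2.7 + 1.5·26 = 41.7; e = 43.6 − 41.7 = 1.9
SSE = 7.84 + 7.84 + 2.56 + 7.84 + 3.61 + 6.76 + 3.61 = 40.06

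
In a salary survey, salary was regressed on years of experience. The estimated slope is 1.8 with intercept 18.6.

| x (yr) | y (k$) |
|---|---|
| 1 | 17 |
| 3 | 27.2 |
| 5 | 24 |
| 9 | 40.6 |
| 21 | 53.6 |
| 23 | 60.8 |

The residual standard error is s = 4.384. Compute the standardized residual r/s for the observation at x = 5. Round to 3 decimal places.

ŷ = 18.6 + 1.8·5 = 27.6
r = 24 − 27.6 = -3.6
r/s = -3.6 / 4.384 = -0.821

-0.821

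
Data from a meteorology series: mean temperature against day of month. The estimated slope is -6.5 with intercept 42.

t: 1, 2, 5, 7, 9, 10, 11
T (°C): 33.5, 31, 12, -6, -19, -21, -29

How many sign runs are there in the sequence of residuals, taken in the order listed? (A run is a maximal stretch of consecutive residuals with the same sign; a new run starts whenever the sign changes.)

t=1: T̂ = 42 − 6.5·1 = 35.5; e = 33.5 − 35.5 = -2
t=2: T̂ = 42 − 6.5·2 = 29; e = 31 − 29 = 2
t=5: T̂ = 42 − 6.5·5 = 9.5; e = 12 − 9.5 = 2.5
t=7: T̂ = 42 − 6.5·7 = -3.5; e = -6 − (-3.5) = -2.5
t=9: T̂ = 42 − 6.5·9 = -16.5; e = -19 − (-16.5) = -2.5
t=10: T̂ = 42 − 6.5·10 = -23; e = -21 − (-23) = 2
t=11: T̂ = 42 − 6.5·11 = -29.5; e = -29 − (-29.5) = 0.5
Signs: − + + − − + +
Runs: −×1, +×2, −×2, +×2 → 4

4 runs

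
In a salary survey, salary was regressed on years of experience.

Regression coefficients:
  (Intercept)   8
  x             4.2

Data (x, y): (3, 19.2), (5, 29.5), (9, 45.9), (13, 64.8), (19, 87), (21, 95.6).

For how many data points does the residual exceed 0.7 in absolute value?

x=3: ŷ = 8 + 4.2·3 = 20.6; e = 19.2 − 20.6 = -1.4
x=5: ŷ = 8 + 4.2·5 = 29; e = 29.5 − 29 = 0.5
x=9: ŷ = 8 + 4.2·9 = 45.8; e = 45.9 − 45.8 = 0.1
x=13: ŷ = 8 + 4.2·13 = 62.6; e = 64.8 − 62.6 = 2.2
x=19: ŷ = 8 + 4.2·19 = 87.8; e = 87 − 87.8 = -0.8
x=21: ŷ = 8 + 4.2·21 = 96.2; e = 95.6 − 96.2 = -0.6
|e| > 0.7: x=3 (|e|=1.4), x=13 (|e|=2.2), x=19 (|e|=0.8) → 3

3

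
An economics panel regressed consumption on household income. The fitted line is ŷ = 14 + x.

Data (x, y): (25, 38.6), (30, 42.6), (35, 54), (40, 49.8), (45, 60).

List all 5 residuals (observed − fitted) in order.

x=25: ŷ = 14 + 25 = 39; e = 38.6 − 39 = -0.4
x=30: ŷ = 14 + 30 = 44; e = 42.6 − 44 = -1.4
x=35: ŷ = 14 + 35 = 49; e = 54 − 49 = 5
x=40: ŷ = 14 + 40 = 54; e = 49.8 − 54 = -4.2
x=45: ŷ = 14 + 45 = 59; e = 60 − 59 = 1

-0.4, -1.4, 5, -4.2, 1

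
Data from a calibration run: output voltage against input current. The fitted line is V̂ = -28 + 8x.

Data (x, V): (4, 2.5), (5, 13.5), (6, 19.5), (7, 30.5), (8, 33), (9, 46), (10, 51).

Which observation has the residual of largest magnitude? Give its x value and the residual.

x = 8, e = -3

x=4: V̂ = -28 + 8·4 = 4; e = 2.5 − 4 = -1.5
x=5: V̂ = -28 + 8·5 = 12; e = 13.5 − 12 = 1.5
x=6: V̂ = -28 + 8·6 = 20; e = 19.5 − 20 = -0.5
x=7: V̂ = -28 + 8·7 = 28; e = 30.5 − 28 = 2.5
x=8: V̂ = -28 + 8·8 = 36; e = 33 − 36 = -3
x=9: V̂ = -28 + 8·9 = 44; e = 46 − 44 = 2
x=10: V̂ = -28 + 8·10 = 52; e = 51 − 52 = -1
Largest |e| is 3 at x = 8, residual -3.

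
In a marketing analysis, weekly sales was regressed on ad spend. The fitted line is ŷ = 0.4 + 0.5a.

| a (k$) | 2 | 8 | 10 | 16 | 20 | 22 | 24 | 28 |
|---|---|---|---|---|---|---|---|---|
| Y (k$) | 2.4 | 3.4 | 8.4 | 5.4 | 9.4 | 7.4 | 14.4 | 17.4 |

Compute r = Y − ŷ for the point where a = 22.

r = -4

ŷ = 0.4 + 0.5·22 = 11.4
r = 7.4 − 11.4 = -4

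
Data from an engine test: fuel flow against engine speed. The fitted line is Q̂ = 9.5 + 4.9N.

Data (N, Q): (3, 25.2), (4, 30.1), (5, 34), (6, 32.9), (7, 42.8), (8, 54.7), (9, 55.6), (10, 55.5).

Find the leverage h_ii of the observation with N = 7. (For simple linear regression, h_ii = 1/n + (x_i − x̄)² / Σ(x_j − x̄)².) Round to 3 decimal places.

N̄ = (3 + 4 + 5 + 6 + 7 + 8 + 9 + 10)/8 = 6.5
Σ(N − N̄)² = 12.25 + 6.25 + 2.25 + 0.25 + 0.25 + 2.25 + 6.25 + 12.25 = 42
h = 1/8 + (0.5)²/42 = 0.125 + 0.00595238 = 0.131

h = 0.131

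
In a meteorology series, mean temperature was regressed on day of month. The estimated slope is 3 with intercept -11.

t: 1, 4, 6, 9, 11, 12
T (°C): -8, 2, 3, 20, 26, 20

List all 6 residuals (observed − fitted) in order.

0, 1, -4, 4, 4, -5

t=1: ŷ = -11 + 3·1 = -8; r = -8 − (-8) = 0
t=4: ŷ = -11 + 3·4 = 1; r = 2 − 1 = 1
t=6: ŷ = -11 + 3·6 = 7; r = 3 − 7 = -4
t=9: ŷ = -11 + 3·9 = 16; r = 20 − 16 = 4
t=11: ŷ = -11 + 3·11 = 22; r = 26 − 22 = 4
t=12: ŷ = -11 + 3·12 = 25; r = 20 − 25 = -5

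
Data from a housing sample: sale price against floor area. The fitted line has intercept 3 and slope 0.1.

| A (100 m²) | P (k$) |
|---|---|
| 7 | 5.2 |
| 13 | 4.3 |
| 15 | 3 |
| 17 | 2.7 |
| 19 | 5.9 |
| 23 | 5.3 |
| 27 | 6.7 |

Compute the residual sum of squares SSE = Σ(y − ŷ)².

SSE = 10.5

A=7: ŷ = 3 + 0.1·7 = 3.7; r = 5.2 − 3.7 = 1.5
A=13: ŷ = 3 + 0.1·13 = 4.3; r = 4.3 − 4.3 = 0
A=15: ŷ = 3 + 0.1·15 = 4.5; r = 3 − 4.5 = -1.5
A=17: ŷ = 3 + 0.1·17 = 4.7; r = 2.7 − 4.7 = -2
A=19: ŷ = 3 + 0.1·19 = 4.9; r = 5.9 − 4.9 = 1
A=23: ŷ = 3 + 0.1·23 = 5.3; r = 5.3 − 5.3 = 0
A=27: ŷ = 3 + 0.1·27 = 5.7; r = 6.7 − 5.7 = 1
SSE = 2.25 + 0 + 2.25 + 4 + 1 + 0 + 1 = 10.5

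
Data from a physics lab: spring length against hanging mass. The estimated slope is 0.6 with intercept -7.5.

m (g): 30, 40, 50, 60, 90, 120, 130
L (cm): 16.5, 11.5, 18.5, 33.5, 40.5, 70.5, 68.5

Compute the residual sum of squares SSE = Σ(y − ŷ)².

SSE = 178

m=30: ŷ = -7.5 + 0.6·30 = 10.5; e = 16.5 − 10.5 = 6
m=40: ŷ = -7.5 + 0.6·40 = 16.5; e = 11.5 − 16.5 = -5
m=50: ŷ = -7.5 + 0.6·50 = 22.5; e = 18.5 − 22.5 = -4
m=60: ŷ = -7.5 + 0.6·60 = 28.5; e = 33.5 − 28.5 = 5
m=90: ŷ = -7.5 + 0.6·90 = 46.5; e = 40.5 − 46.5 = -6
m=120: ŷ = -7.5 + 0.6·120 = 64.5; e = 70.5 − 64.5 = 6
m=130: ŷ = -7.5 + 0.6·130 = 70.5; e = 68.5 − 70.5 = -2
SSE = 36 + 25 + 16 + 25 + 36 + 36 + 4 = 178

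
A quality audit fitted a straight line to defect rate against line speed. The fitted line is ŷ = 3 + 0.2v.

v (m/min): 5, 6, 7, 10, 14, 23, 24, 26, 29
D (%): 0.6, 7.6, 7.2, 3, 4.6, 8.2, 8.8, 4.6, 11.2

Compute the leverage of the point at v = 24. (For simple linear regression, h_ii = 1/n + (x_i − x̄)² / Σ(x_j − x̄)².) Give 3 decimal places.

h = 0.200

v̄ = (5 + 6 + 7 + 10 + 14 + 23 + 24 + 26 + 29)/9 = 16
Σ(v − v̄)² = 121 + 100 + 81 + 36 + 4 + 49 + 64 + 100 + 169 = 724
h = 1/9 + (8)²/724 = 0.111111 + 0.0883978 = 0.200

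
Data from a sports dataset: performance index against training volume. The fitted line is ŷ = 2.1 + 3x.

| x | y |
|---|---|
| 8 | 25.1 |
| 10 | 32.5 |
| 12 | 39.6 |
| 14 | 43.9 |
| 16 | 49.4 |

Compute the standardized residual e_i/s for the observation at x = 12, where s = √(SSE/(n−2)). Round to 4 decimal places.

x=8: ŷ = 2.1 + 3·8 = 26.1; e = 25.1 − 26.1 = -1
x=10: ŷ = 2.1 + 3·10 = 32.1; e = 32.5 − 32.1 = 0.4
x=12: ŷ = 2.1 + 3·12 = 38.1; e = 39.6 − 38.1 = 1.5
x=14: ŷ = 2.1 + 3·14 = 44.1; e = 43.9 − 44.1 = -0.2
x=16: ŷ = 2.1 + 3·16 = 50.1; e = 49.4 − 50.1 = -0.7
SSE = 1 + 0.16 + 2.25 + 0.04 + 0.49 = 3.94
s = √(3.94/3) = 1.14601
e/s = 1.5 / 1.14601 = 1.3089

1.3089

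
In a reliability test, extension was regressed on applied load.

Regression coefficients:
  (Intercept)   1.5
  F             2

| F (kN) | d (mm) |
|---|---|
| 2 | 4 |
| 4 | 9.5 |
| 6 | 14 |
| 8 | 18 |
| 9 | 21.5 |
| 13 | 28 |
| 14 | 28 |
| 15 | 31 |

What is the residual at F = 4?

ŷ = 1.5 + 2·4 = 9.5
r = 9.5 − 9.5 = 0

r = 0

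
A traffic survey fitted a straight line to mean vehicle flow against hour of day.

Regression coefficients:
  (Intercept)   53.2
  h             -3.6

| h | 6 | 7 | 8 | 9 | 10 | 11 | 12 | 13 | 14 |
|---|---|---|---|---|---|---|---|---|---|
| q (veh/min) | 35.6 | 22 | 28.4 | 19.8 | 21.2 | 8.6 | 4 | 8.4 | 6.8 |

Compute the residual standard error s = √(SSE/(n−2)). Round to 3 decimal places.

s = 4.870

h=6: ŷ = 53.2 − 3.6·6 = 31.6; r = 35.6 − 31.6 = 4
h=7: ŷ = 53.2 − 3.6·7 = 28; r = 22 − 28 = -6
h=8: ŷ = 53.2 − 3.6·8 = 24.4; r = 28.4 − 24.4 = 4
h=9: ŷ = 53.2 − 3.6·9 = 20.8; r = 19.8 − 20.8 = -1
h=10: ŷ = 53.2 − 3.6·10 = 17.2; r = 21.2 − 17.2 = 4
h=11: ŷ = 53.2 − 3.6·11 = 13.6; r = 8.6 − 13.6 = -5
h=12: ŷ = 53.2 − 3.6·12 = 10; r = 4 − 10 = -6
h=13: ŷ = 53.2 − 3.6·13 = 6.4; r = 8.4 − 6.4 = 2
h=14: ŷ = 53.2 − 3.6·14 = 2.8; r = 6.8 − 2.8 = 4
SSE = 16 + 36 + 16 + 1 + 16 + 25 + 36 + 4 + 16 = 166
s = √(166/7) = √23.7143 ≈ 4.870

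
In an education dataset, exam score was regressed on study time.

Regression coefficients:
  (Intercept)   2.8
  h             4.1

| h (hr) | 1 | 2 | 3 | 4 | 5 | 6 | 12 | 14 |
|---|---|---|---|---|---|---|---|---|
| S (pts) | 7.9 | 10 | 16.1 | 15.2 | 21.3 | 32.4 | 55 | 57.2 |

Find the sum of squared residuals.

h=1: Ŝ = 2.8 + 4.1·1 = 6.9; r = 7.9 − 6.9 = 1
h=2: Ŝ = 2.8 + 4.1·2 = 11; r = 10 − 11 = -1
h=3: Ŝ = 2.8 + 4.1·3 = 15.1; r = 16.1 − 15.1 = 1
h=4: Ŝ = 2.8 + 4.1·4 = 19.2; r = 15.2 − 19.2 = -4
h=5: Ŝ = 2.8 + 4.1·5 = 23.3; r = 21.3 − 23.3 = -2
h=6: Ŝ = 2.8 + 4.1·6 = 27.4; r = 32.4 − 27.4 = 5
h=12: Ŝ = 2.8 + 4.1·12 = 52; r = 55 − 52 = 3
h=14: Ŝ = 2.8 + 4.1·14 = 60.2; r = 57.2 − 60.2 = -3
SSE = 1 + 1 + 1 + 16 + 4 + 25 + 9 + 9 = 66

SSE = 66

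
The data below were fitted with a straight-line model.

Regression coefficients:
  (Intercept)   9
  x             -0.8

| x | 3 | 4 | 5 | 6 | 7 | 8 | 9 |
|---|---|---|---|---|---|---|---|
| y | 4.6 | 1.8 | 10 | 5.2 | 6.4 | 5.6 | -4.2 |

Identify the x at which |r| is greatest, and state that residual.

x = 9, r = -6

x=3: ŷ = 9 − 0.8·3 = 6.6; r = 4.6 − 6.6 = -2
x=4: ŷ = 9 − 0.8·4 = 5.8; r = 1.8 − 5.8 = -4
x=5: ŷ = 9 − 0.8·5 = 5; r = 10 − 5 = 5
x=6: ŷ = 9 − 0.8·6 = 4.2; r = 5.2 − 4.2 = 1
x=7: ŷ = 9 − 0.8·7 = 3.4; r = 6.4 − 3.4 = 3
x=8: ŷ = 9 − 0.8·8 = 2.6; r = 5.6 − 2.6 = 3
x=9: ŷ = 9 − 0.8·9 = 1.8; r = -4.2 − 1.8 = -6
Largest |r| is 6 at x = 9, residual -6.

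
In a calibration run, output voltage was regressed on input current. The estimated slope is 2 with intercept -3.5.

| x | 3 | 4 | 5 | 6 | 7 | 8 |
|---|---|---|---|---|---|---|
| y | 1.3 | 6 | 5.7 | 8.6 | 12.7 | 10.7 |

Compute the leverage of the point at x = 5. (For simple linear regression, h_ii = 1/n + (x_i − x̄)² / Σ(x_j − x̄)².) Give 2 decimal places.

x̄ = (3 + 4 + 5 + 6 + 7 + 8)/6 = 5.5
Σ(x − x̄)² = 6.25 + 2.25 + 0.25 + 0.25 + 2.25 + 6.25 = 17.5
h = 1/6 + (-0.5)²/17.5 = 0.166667 + 0.0142857 = 0.18

h = 0.18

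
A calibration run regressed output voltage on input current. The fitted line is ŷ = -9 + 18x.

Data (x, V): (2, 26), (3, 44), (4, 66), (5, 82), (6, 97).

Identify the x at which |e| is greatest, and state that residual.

x=2: ŷ = -9 + 18·2 = 27; e = 26 − 27 = -1
x=3: ŷ = -9 + 18·3 = 45; e = 44 − 45 = -1
x=4: ŷ = -9 + 18·4 = 63; e = 66 − 63 = 3
x=5: ŷ = -9 + 18·5 = 81; e = 82 − 81 = 1
x=6: ŷ = -9 + 18·6 = 99; e = 97 − 99 = -2
Largest |e| is 3 at x = 4, residual 3.

x = 4, e = 3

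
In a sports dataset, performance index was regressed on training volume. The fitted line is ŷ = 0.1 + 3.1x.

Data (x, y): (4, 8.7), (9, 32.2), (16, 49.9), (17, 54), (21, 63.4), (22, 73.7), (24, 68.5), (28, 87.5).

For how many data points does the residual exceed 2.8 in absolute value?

4

x=4: ŷ = 0.1 + 3.1·4 = 12.5; r = 8.7 − 12.5 = -3.8
x=9: ŷ = 0.1 + 3.1·9 = 28; r = 32.2 − 28 = 4.2
x=16: ŷ = 0.1 + 3.1·16 = 49.7; r = 49.9 − 49.7 = 0.2
x=17: ŷ = 0.1 + 3.1·17 = 52.8; r = 54 − 52.8 = 1.2
x=21: ŷ = 0.1 + 3.1·21 = 65.2; r = 63.4 − 65.2 = -1.8
x=22: ŷ = 0.1 + 3.1·22 = 68.3; r = 73.7 − 68.3 = 5.4
x=24: ŷ = 0.1 + 3.1·24 = 74.5; r = 68.5 − 74.5 = -6
x=28: ŷ = 0.1 + 3.1·28 = 86.9; r = 87.5 − 86.9 = 0.6
|r| > 2.8: x=4 (|r|=3.8), x=9 (|r|=4.2), x=22 (|r|=5.4), x=24 (|r|=6) → 4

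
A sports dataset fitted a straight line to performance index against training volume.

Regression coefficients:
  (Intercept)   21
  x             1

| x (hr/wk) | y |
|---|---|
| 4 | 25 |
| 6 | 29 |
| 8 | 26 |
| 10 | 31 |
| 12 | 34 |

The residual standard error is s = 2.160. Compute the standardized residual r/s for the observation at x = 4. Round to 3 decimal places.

ŷ = 21 + 4 = 25
r = 25 − 25 = 0
r/s = 0 / 2.160 = 0.000

0.000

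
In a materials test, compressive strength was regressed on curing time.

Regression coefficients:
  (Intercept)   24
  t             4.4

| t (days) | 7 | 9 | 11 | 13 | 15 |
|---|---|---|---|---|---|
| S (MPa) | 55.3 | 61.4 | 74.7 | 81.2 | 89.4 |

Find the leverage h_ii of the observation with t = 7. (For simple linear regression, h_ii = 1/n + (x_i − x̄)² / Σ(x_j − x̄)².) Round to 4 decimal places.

h = 0.6000

t̄ = (7 + 9 + 11 + 13 + 15)/5 = 11
Σ(t − t̄)² = 16 + 4 + 0 + 4 + 16 = 40
h = 1/5 + (-4)²/40 = 0.2 + 0.4 = 0.6000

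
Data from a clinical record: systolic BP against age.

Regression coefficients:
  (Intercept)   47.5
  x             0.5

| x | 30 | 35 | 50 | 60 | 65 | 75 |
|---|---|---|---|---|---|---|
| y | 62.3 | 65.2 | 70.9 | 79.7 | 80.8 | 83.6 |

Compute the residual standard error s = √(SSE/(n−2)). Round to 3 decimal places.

s = 1.587

x=30: ŷ = 47.5 + 0.5·30 = 62.5; e = 62.3 − 62.5 = -0.2
x=35: ŷ = 47.5 + 0.5·35 = 65; e = 65.2 − 65 = 0.2
x=50: ŷ = 47.5 + 0.5·50 = 72.5; e = 70.9 − 72.5 = -1.6
x=60: ŷ = 47.5 + 0.5·60 = 77.5; e = 79.7 − 77.5 = 2.2
x=65: ŷ = 47.5 + 0.5·65 = 80; e = 80.8 − 80 = 0.8
x=75: ŷ = 47.5 + 0.5·75 = 85; e = 83.6 − 85 = -1.4
SSE = 0.04 + 0.04 + 2.56 + 4.84 + 0.64 + 1.96 = 10.08
s = √(10.08/4) = √2.52 ≈ 1.587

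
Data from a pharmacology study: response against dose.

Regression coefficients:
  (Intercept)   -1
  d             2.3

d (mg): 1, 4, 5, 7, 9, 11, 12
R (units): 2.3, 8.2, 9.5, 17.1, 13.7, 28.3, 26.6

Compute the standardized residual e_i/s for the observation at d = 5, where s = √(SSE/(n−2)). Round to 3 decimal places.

d=1: ŷ = -1 + 2.3·1 = 1.3; e = 2.3 − 1.3 = 1
d=4: ŷ = -1 + 2.3·4 = 8.2; e = 8.2 − 8.2 = 0
d=5: ŷ = -1 + 2.3·5 = 10.5; e = 9.5 − 10.5 = -1
d=7: ŷ = -1 + 2.3·7 = 15.1; e = 17.1 − 15.1 = 2
d=9: ŷ = -1 + 2.3·9 = 19.7; e = 13.7 − 19.7 = -6
d=11: ŷ = -1 + 2.3·11 = 24.3; e = 28.3 − 24.3 = 4
d=12: ŷ = -1 + 2.3·12 = 26.6; e = 26.6 − 26.6 = 0
SSE = 1 + 0 + 1 + 4 + 36 + 16 + 0 = 58
s = √(58/5) = 3.40588
e/s = -1 / 3.40588 = -0.294

-0.294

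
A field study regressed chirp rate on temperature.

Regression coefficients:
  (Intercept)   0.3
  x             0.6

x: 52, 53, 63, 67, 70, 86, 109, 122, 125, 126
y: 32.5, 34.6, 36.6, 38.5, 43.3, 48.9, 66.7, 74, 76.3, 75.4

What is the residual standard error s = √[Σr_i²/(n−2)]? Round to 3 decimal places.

s = 1.803

x=52: ŷ = 0.3 + 0.6·52 = 31.5; r = 32.5 − 31.5 = 1
x=53: ŷ = 0.3 + 0.6·53 = 32.1; r = 34.6 − 32.1 = 2.5
x=63: ŷ = 0.3 + 0.6·63 = 38.1; r = 36.6 − 38.1 = -1.5
x=67: ŷ = 0.3 + 0.6·67 = 40.5; r = 38.5 − 40.5 = -2
x=70: ŷ = 0.3 + 0.6·70 = 42.3; r = 43.3 − 42.3 = 1
x=86: ŷ = 0.3 + 0.6·86 = 51.9; r = 48.9 − 51.9 = -3
x=109: ŷ = 0.3 + 0.6·109 = 65.7; r = 66.7 − 65.7 = 1
x=122: ŷ = 0.3 + 0.6·122 = 73.5; r = 74 − 73.5 = 0.5
x=125: ŷ = 0.3 + 0.6·125 = 75.3; r = 76.3 − 75.3 = 1
x=126: ŷ = 0.3 + 0.6·126 = 75.9; r = 75.4 − 75.9 = -0.5
SSE = 1 + 6.25 + 2.25 + 4 + 1 + 9 + 1 + 0.25 + 1 + 0.25 = 26
s = √(26/8) = √3.25 ≈ 1.803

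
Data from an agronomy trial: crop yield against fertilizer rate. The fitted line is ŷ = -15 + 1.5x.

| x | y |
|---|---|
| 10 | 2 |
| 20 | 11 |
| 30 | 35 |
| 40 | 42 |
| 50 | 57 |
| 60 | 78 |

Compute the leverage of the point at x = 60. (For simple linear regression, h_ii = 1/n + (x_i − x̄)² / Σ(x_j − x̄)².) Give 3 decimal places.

x̄ = (10 + 20 + 30 + 40 + 50 + 60)/6 = 35
Σ(x − x̄)² = 625 + 225 + 25 + 25 + 225 + 625 = 1750
h = 1/6 + (25)²/1750 = 0.166667 + 0.357143 = 0.524

h = 0.524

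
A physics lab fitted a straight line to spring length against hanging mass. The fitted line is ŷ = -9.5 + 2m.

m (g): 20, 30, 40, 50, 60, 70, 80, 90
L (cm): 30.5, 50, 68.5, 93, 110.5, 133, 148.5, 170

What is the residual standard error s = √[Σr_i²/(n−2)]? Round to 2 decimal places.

m=20: ŷ = -9.5 + 2·20 = 30.5; r = 30.5 − 30.5 = 0
m=30: ŷ = -9.5 + 2·30 = 50.5; r = 50 − 50.5 = -0.5
m=40: ŷ = -9.5 + 2·40 = 70.5; r = 68.5 − 70.5 = -2
m=50: ŷ = -9.5 + 2·50 = 90.5; r = 93 − 90.5 = 2.5
m=60: ŷ = -9.5 + 2·60 = 110.5; r = 110.5 − 110.5 = 0
m=70: ŷ = -9.5 + 2·70 = 130.5; r = 133 − 130.5 = 2.5
m=80: ŷ = -9.5 + 2·80 = 150.5; r = 148.5 − 150.5 = -2
m=90: ŷ = -9.5 + 2·90 = 170.5; r = 170 − 170.5 = -0.5
SSE = 0 + 0.25 + 4 + 6.25 + 0 + 6.25 + 4 + 0.25 = 21
s = √(21/6) = √3.5 ≈ 1.87

s = 1.87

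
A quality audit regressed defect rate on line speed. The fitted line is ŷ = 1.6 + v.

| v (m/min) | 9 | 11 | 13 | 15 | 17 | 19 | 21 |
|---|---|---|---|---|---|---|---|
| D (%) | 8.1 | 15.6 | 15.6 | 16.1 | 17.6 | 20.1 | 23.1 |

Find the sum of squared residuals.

v=9: ŷ = 1.6 + 9 = 10.6; e = 8.1 − 10.6 = -2.5
v=11: ŷ = 1.6 + 11 = 12.6; e = 15.6 − 12.6 = 3
v=13: ŷ = 1.6 + 13 = 14.6; e = 15.6 − 14.6 = 1
v=15: ŷ = 1.6 + 15 = 16.6; e = 16.1 − 16.6 = -0.5
v=17: ŷ = 1.6 + 17 = 18.6; e = 17.6 − 18.6 = -1
v=19: ŷ = 1.6 + 19 = 20.6; e = 20.1 − 20.6 = -0.5
v=21: ŷ = 1.6 + 21 = 22.6; e = 23.1 − 22.6 = 0.5
SSE = 6.25 + 9 + 1 + 0.25 + 1 + 0.25 + 0.25 = 18

SSE = 18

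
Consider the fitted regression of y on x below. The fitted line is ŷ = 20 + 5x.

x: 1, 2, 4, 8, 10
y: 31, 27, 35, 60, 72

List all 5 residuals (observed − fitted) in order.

x=1: ŷ = 20 + 5·1 = 25; r = 31 − 25 = 6
x=2: ŷ = 20 + 5·2 = 30; r = 27 − 30 = -3
x=4: ŷ = 20 + 5·4 = 40; r = 35 − 40 = -5
x=8: ŷ = 20 + 5·8 = 60; r = 60 − 60 = 0
x=10: ŷ = 20 + 5·10 = 70; r = 72 − 70 = 2

6, -3, -5, 0, 2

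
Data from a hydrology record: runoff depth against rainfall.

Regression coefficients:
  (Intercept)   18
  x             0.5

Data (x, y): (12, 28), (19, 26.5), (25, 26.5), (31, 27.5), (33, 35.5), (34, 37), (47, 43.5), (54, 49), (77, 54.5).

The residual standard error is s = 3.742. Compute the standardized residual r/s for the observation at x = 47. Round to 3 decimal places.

0.534

ŷ = 18 + 0.5·47 = 41.5
r = 43.5 − 41.5 = 2
r/s = 2 / 3.742 = 0.534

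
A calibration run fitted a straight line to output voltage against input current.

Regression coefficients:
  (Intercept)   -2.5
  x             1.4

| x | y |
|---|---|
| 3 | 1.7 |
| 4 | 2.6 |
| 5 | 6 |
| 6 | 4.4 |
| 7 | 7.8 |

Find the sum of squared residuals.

x=3: ŷ = -2.5 + 1.4·3 = 1.7; r = 1.7 − 1.7 = 0
x=4: ŷ = -2.5 + 1.4·4 = 3.1; r = 2.6 − 3.1 = -0.5
x=5: ŷ = -2.5 + 1.4·5 = 4.5; r = 6 − 4.5 = 1.5
x=6: ŷ = -2.5 + 1.4·6 = 5.9; r = 4.4 − 5.9 = -1.5
x=7: ŷ = -2.5 + 1.4·7 = 7.3; r = 7.8 − 7.3 = 0.5
SSE = 0 + 0.25 + 2.25 + 2.25 + 0.25 = 5

SSE = 5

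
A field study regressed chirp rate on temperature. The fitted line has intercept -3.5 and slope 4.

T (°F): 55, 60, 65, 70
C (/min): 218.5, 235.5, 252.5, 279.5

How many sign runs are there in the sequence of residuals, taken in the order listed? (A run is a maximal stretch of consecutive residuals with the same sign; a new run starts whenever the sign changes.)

3 runs

T=55: Ĉ = -3.5 + 4·55 = 216.5; r = 218.5 − 216.5 = 2
T=60: Ĉ = -3.5 + 4·60 = 236.5; r = 235.5 − 236.5 = -1
T=65: Ĉ = -3.5 + 4·65 = 256.5; r = 252.5 − 256.5 = -4
T=70: Ĉ = -3.5 + 4·70 = 276.5; r = 279.5 − 276.5 = 3
Signs: + − − +
Runs: +×1, −×2, +×1 → 3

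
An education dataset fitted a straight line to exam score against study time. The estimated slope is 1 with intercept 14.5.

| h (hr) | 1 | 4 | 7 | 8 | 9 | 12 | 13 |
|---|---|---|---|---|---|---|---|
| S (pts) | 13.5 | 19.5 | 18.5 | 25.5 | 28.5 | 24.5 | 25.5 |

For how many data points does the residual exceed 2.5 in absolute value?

3

h=1: Ŝ = 14.5 + 1 = 15.5; e = 13.5 − 15.5 = -2
h=4: Ŝ = 14.5 + 4 = 18.5; e = 19.5 − 18.5 = 1
h=7: Ŝ = 14.5 + 7 = 21.5; e = 18.5 − 21.5 = -3
h=8: Ŝ = 14.5 + 8 = 22.5; e = 25.5 − 22.5 = 3
h=9: Ŝ = 14.5 + 9 = 23.5; e = 28.5 − 23.5 = 5
h=12: Ŝ = 14.5 + 12 = 26.5; e = 24.5 − 26.5 = -2
h=13: Ŝ = 14.5 + 13 = 27.5; e = 25.5 − 27.5 = -2
|e| > 2.5: h=7 (|e|=3), h=8 (|e|=3), h=9 (|e|=5) → 3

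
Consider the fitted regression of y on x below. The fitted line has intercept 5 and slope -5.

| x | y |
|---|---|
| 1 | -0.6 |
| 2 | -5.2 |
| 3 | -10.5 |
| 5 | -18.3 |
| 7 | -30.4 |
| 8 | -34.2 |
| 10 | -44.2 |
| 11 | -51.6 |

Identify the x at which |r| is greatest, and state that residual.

x = 5, r = 1.7

x=1: ŷ = 5 − 5·1 = 0; r = -0.6 − 0 = -0.6
x=2: ŷ = 5 − 5·2 = -5; r = -5.2 − (-5) = -0.2
x=3: ŷ = 5 − 5·3 = -10; r = -10.5 − (-10) = -0.5
x=5: ŷ = 5 − 5·5 = -20; r = -18.3 − (-20) = 1.7
x=7: ŷ = 5 − 5·7 = -30; r = -30.4 − (-30) = -0.4
x=8: ŷ = 5 − 5·8 = -35; r = -34.2 − (-35) = 0.8
x=10: ŷ = 5 − 5·10 = -45; r = -44.2 − (-45) = 0.8
x=11: ŷ = 5 − 5·11 = -50; r = -51.6 − (-50) = -1.6
Largest |r| is 1.7 at x = 5, residual 1.7.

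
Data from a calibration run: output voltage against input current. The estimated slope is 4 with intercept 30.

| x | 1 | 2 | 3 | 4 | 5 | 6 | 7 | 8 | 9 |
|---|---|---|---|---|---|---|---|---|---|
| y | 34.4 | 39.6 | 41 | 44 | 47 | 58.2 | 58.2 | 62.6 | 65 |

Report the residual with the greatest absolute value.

r = 4.2

x=1: ŷ = 30 + 4·1 = 34; r = 34.4 − 34 = 0.4
x=2: ŷ = 30 + 4·2 = 38; r = 39.6 − 38 = 1.6
x=3: ŷ = 30 + 4·3 = 42; r = 41 − 42 = -1
x=4: ŷ = 30 + 4·4 = 46; r = 44 − 46 = -2
x=5: ŷ = 30 + 4·5 = 50; r = 47 − 50 = -3
x=6: ŷ = 30 + 4·6 = 54; r = 58.2 − 54 = 4.2
x=7: ŷ = 30 + 4·7 = 58; r = 58.2 − 58 = 0.2
x=8: ŷ = 30 + 4·8 = 62; r = 62.6 − 62 = 0.6
x=9: ŷ = 30 + 4·9 = 66; r = 65 − 66 = -1
Largest |r| is 4.2 at x = 6, residual 4.2.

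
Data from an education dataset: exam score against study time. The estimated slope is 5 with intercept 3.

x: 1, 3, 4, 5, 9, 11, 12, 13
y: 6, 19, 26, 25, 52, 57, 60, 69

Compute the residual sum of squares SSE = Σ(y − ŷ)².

SSE = 50

x=1: ŷ = 3 + 5·1 = 8; e = 6 − 8 = -2
x=3: ŷ = 3 + 5·3 = 18; e = 19 − 18 = 1
x=4: ŷ = 3 + 5·4 = 23; e = 26 − 23 = 3
x=5: ŷ = 3 + 5·5 = 28; e = 25 − 28 = -3
x=9: ŷ = 3 + 5·9 = 48; e = 52 − 48 = 4
x=11: ŷ = 3 + 5·11 = 58; e = 57 − 58 = -1
x=12: ŷ = 3 + 5·12 = 63; e = 60 − 63 = -3
x=13: ŷ = 3 + 5·13 = 68; e = 69 − 68 = 1
SSE = 4 + 1 + 9 + 9 + 16 + 1 + 9 + 1 = 50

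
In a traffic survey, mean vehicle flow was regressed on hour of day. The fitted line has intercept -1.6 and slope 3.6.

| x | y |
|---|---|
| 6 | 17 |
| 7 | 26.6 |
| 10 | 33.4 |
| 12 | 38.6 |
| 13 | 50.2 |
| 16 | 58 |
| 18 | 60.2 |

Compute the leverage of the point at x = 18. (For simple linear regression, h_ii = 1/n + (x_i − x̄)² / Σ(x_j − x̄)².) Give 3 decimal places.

x̄ = (6 + 7 + 10 + 12 + 13 + 16 + 18)/7 = 11.7143
Σ(x − x̄)² = 32.6531 + 22.2245 + 2.93878 + 0.0816327 + 1.65306 + 18.3673 + 39.5102 = 117.429
h = 1/7 + (6.28571)²/117.429 = 0.142857 + 0.336462 = 0.479

h = 0.479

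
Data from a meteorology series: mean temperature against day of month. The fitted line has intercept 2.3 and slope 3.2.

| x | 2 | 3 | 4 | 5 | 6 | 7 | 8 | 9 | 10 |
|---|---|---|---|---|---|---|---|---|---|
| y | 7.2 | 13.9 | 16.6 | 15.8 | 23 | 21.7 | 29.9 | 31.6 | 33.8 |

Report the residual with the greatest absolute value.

x=2: ŷ = 2.3 + 3.2·2 = 8.7; r = 7.2 − 8.7 = -1.5
x=3: ŷ = 2.3 + 3.2·3 = 11.9; r = 13.9 − 11.9 = 2
x=4: ŷ = 2.3 + 3.2·4 = 15.1; r = 16.6 − 15.1 = 1.5
x=5: ŷ = 2.3 + 3.2·5 = 18.3; r = 15.8 − 18.3 = -2.5
x=6: ŷ = 2.3 + 3.2·6 = 21.5; r = 23 − 21.5 = 1.5
x=7: ŷ = 2.3 + 3.2·7 = 24.7; r = 21.7 − 24.7 = -3
x=8: ŷ = 2.3 + 3.2·8 = 27.9; r = 29.9 − 27.9 = 2
x=9: ŷ = 2.3 + 3.2·9 = 31.1; r = 31.6 − 31.1 = 0.5
x=10: ŷ = 2.3 + 3.2·10 = 34.3; r = 33.8 − 34.3 = -0.5
Largest |r| is 3 at x = 7, residual -3.

r = -3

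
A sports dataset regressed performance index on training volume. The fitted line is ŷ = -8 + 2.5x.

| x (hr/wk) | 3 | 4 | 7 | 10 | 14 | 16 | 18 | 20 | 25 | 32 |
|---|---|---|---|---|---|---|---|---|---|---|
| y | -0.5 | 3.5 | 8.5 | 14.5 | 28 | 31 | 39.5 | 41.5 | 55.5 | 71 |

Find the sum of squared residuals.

x=3: ŷ = -8 + 2.5·3 = -0.5; r = -0.5 − (-0.5) = 0
x=4: ŷ = -8 + 2.5·4 = 2; r = 3.5 − 2 = 1.5
x=7: ŷ = -8 + 2.5·7 = 9.5; r = 8.5 − 9.5 = -1
x=10: ŷ = -8 + 2.5·10 = 17; r = 14.5 − 17 = -2.5
x=14: ŷ = -8 + 2.5·14 = 27; r = 28 − 27 = 1
x=16: ŷ = -8 + 2.5·16 = 32; r = 31 − 32 = -1
x=18: ŷ = -8 + 2.5·18 = 37; r = 39.5 − 37 = 2.5
x=20: ŷ = -8 + 2.5·20 = 42; r = 41.5 − 42 = -0.5
x=25: ŷ = -8 + 2.5·25 = 54.5; r = 55.5 − 54.5 = 1
x=32: ŷ = -8 + 2.5·32 = 72; r = 71 − 72 = -1
SSE = 0 + 2.25 + 1 + 6.25 + 1 + 1 + 6.25 + 0.25 + 1 + 1 = 20

SSE = 20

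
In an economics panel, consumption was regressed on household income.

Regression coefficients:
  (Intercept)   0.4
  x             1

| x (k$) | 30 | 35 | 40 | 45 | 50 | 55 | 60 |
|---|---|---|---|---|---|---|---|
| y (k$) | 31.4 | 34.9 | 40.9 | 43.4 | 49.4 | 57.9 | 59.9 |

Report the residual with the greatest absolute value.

x=30: ŷ = 0.4 + 30 = 30.4; e = 31.4 − 30.4 = 1
x=35: ŷ = 0.4 + 35 = 35.4; e = 34.9 − 35.4 = -0.5
x=40: ŷ = 0.4 + 40 = 40.4; e = 40.9 − 40.4 = 0.5
x=45: ŷ = 0.4 + 45 = 45.4; e = 43.4 − 45.4 = -2
x=50: ŷ = 0.4 + 50 = 50.4; e = 49.4 − 50.4 = -1
x=55: ŷ = 0.4 + 55 = 55.4; e = 57.9 − 55.4 = 2.5
x=60: ŷ = 0.4 + 60 = 60.4; e = 59.9 − 60.4 = -0.5
Largest |e| is 2.5 at x = 55, residual 2.5.

e = 2.5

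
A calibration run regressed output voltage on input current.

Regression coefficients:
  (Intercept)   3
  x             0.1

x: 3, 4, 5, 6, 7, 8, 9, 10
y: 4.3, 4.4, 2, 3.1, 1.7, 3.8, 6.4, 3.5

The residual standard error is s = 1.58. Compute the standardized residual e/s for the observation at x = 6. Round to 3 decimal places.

-0.316

ŷ = 3 + 0.1·6 = 3.6
e = 3.1 − 3.6 = -0.5
e/s = -0.5 / 1.58 = -0.316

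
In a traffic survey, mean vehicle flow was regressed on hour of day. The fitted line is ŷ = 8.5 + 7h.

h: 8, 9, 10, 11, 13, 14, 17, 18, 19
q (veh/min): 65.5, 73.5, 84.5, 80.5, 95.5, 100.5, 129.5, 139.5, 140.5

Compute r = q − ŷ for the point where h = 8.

ŷ = 8.5 + 7·8 = 64.5
r = 65.5 − 64.5 = 1

r = 1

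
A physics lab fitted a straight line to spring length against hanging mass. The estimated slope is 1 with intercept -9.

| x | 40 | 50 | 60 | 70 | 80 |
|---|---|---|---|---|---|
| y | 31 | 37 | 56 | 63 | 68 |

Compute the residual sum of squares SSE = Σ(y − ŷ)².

x=40: ŷ = -9 + 40 = 31; r = 31 − 31 = 0
x=50: ŷ = -9 + 50 = 41; r = 37 − 41 = -4
x=60: ŷ = -9 + 60 = 51; r = 56 − 51 = 5
x=70: ŷ = -9 + 70 = 61; r = 63 − 61 = 2
x=80: ŷ = -9 + 80 = 71; r = 68 − 71 = -3
SSE = 0 + 16 + 25 + 4 + 9 = 54

SSE = 54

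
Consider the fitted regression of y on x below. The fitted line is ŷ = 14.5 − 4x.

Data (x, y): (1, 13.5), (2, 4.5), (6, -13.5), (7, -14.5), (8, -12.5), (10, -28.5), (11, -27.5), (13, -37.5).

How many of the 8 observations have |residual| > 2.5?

4

x=1: ŷ = 14.5 − 4·1 = 10.5; e = 13.5 − 10.5 = 3
x=2: ŷ = 14.5 − 4·2 = 6.5; e = 4.5 − 6.5 = -2
x=6: ŷ = 14.5 − 4·6 = -9.5; e = -13.5 − (-9.5) = -4
x=7: ŷ = 14.5 − 4·7 = -13.5; e = -14.5 − (-13.5) = -1
x=8: ŷ = 14.5 − 4·8 = -17.5; e = -12.5 − (-17.5) = 5
x=10: ŷ = 14.5 − 4·10 = -25.5; e = -28.5 − (-25.5) = -3
x=11: ŷ = 14.5 − 4·11 = -29.5; e = -27.5 − (-29.5) = 2
x=13: ŷ = 14.5 − 4·13 = -37.5; e = -37.5 − (-37.5) = 0
|e| > 2.5: x=1 (|e|=3), x=6 (|e|=4), x=8 (|e|=5), x=10 (|e|=3) → 4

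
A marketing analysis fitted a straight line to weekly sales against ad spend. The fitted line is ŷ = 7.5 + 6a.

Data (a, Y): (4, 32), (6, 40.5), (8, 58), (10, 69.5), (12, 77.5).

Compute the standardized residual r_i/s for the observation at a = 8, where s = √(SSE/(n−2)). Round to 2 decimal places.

0.89

a=4: ŷ = 7.5 + 6·4 = 31.5; r = 32 − 31.5 = 0.5
a=6: ŷ = 7.5 + 6·6 = 43.5; r = 40.5 − 43.5 = -3
a=8: ŷ = 7.5 + 6·8 = 55.5; r = 58 − 55.5 = 2.5
a=10: ŷ = 7.5 + 6·10 = 67.5; r = 69.5 − 67.5 = 2
a=12: ŷ = 7.5 + 6·12 = 79.5; r = 77.5 − 79.5 = -2
SSE = 0.25 + 9 + 6.25 + 4 + 4 = 23.5
s = √(23.5/3) = 2.79881
r/s = 2.5 / 2.79881 = 0.89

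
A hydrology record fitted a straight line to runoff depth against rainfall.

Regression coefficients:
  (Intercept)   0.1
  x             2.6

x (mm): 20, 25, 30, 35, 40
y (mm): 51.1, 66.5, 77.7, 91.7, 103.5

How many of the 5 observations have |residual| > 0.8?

x=20: ŷ = 0.1 + 2.6·20 = 52.1; r = 51.1 − 52.1 = -1
x=25: ŷ = 0.1 + 2.6·25 = 65.1; r = 66.5 − 65.1 = 1.4
x=30: ŷ = 0.1 + 2.6·30 = 78.1; r = 77.7 − 78.1 = -0.4
x=35: ŷ = 0.1 + 2.6·35 = 91.1; r = 91.7 − 91.1 = 0.6
x=40: ŷ = 0.1 + 2.6·40 = 104.1; r = 103.5 − 104.1 = -0.6
|r| > 0.8: x=20 (|r|=1), x=25 (|r|=1.4) → 2

2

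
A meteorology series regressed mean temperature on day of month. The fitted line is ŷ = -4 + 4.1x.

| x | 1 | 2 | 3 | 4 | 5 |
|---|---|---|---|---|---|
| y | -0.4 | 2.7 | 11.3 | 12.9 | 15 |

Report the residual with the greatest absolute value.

x=1: ŷ = -4 + 4.1·1 = 0.1; r = -0.4 − 0.1 = -0.5
x=2: ŷ = -4 + 4.1·2 = 4.2; r = 2.7 − 4.2 = -1.5
x=3: ŷ = -4 + 4.1·3 = 8.3; r = 11.3 − 8.3 = 3
x=4: ŷ = -4 + 4.1·4 = 12.4; r = 12.9 − 12.4 = 0.5
x=5: ŷ = -4 + 4.1·5 = 16.5; r = 15 − 16.5 = -1.5
Largest |r| is 3 at x = 3, residual 3.

r = 3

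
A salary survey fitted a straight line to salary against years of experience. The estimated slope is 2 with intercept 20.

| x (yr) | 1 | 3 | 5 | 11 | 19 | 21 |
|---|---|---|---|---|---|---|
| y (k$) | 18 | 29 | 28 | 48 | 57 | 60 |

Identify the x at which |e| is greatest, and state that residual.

x=1: ŷ = 20 + 2·1 = 22; e = 18 − 22 = -4
x=3: ŷ = 20 + 2·3 = 26; e = 29 − 26 = 3
x=5: ŷ = 20 + 2·5 = 30; e = 28 − 30 = -2
x=11: ŷ = 20 + 2·11 = 42; e = 48 − 42 = 6
x=19: ŷ = 20 + 2·19 = 58; e = 57 − 58 = -1
x=21: ŷ = 20 + 2·21 = 62; e = 60 − 62 = -2
Largest |e| is 6 at x = 11, residual 6.

x = 11, e = 6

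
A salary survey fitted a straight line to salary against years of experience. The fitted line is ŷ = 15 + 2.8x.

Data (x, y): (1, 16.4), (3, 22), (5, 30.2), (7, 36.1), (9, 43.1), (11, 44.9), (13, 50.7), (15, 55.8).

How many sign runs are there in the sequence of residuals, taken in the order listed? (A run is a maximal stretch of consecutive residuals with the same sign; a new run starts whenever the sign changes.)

x=1: ŷ = 15 + 2.8·1 = 17.8; e = 16.4 − 17.8 = -1.4
x=3: ŷ = 15 + 2.8·3 = 23.4; e = 22 − 23.4 = -1.4
x=5: ŷ = 15 + 2.8·5 = 29; e = 30.2 − 29 = 1.2
x=7: ŷ = 15 + 2.8·7 = 34.6; e = 36.1 − 34.6 = 1.5
x=9: ŷ = 15 + 2.8·9 = 40.2; e = 43.1 − 40.2 = 2.9
x=11: ŷ = 15 + 2.8·11 = 45.8; e = 44.9 − 45.8 = -0.9
x=13: ŷ = 15 + 2.8·13 = 51.4; e = 50.7 − 51.4 = -0.7
x=15: ŷ = 15 + 2.8·15 = 57; e = 55.8 − 57 = -1.2
Signs: − − + + + − − −
Runs: −×2, +×3, −×3 → 3

3 runs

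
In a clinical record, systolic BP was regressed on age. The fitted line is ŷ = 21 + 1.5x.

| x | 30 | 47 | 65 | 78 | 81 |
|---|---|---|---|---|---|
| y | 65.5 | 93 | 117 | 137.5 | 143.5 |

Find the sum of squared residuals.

SSE = 6

x=30: ŷ = 21 + 1.5·30 = 66; e = 65.5 − 66 = -0.5
x=47: ŷ = 21 + 1.5·47 = 91.5; e = 93 − 91.5 = 1.5
x=65: ŷ = 21 + 1.5·65 = 118.5; e = 117 − 118.5 = -1.5
x=78: ŷ = 21 + 1.5·78 = 138; e = 137.5 − 138 = -0.5
x=81: ŷ = 21 + 1.5·81 = 142.5; e = 143.5 − 142.5 = 1
SSE = 0.25 + 2.25 + 2.25 + 0.25 + 1 = 6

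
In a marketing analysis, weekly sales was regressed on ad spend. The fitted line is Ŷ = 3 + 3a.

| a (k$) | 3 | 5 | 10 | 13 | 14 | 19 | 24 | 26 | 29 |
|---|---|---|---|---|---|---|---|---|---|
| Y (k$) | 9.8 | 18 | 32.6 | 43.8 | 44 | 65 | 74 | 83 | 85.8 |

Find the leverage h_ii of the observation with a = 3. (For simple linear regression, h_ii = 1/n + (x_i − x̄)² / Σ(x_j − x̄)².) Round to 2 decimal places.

h = 0.36

ā = (3 + 5 + 10 + 13 + 14 + 19 + 24 + 26 + 29)/9 = 15.8889
Σ(a − ā)² = 166.123 + 118.568 + 34.679 + 8.34568 + 3.5679 + 9.67901 + 65.7901 + 102.235 + 171.901 = 680.889
h = 1/9 + (-12.8889)²/680.889 = 0.111111 + 0.24398 = 0.36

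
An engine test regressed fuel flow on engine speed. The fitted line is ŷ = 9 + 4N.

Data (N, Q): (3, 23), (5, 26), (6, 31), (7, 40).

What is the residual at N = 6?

e = -2

ŷ = 9 + 4·6 = 33
e = 31 − 33 = -2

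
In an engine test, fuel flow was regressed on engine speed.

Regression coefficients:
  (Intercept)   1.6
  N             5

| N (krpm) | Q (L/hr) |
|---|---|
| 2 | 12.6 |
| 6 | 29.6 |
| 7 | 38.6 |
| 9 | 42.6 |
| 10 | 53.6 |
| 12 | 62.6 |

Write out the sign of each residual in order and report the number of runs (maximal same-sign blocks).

N=2: Q̂ = 1.6 + 5·2 = 11.6; e = 12.6 − 11.6 = 1
N=6: Q̂ = 1.6 + 5·6 = 31.6; e = 29.6 − 31.6 = -2
N=7: Q̂ = 1.6 + 5·7 = 36.6; e = 38.6 − 36.6 = 2
N=9: Q̂ = 1.6 + 5·9 = 46.6; e = 42.6 − 46.6 = -4
N=10: Q̂ = 1.6 + 5·10 = 51.6; e = 53.6 − 51.6 = 2
N=12: Q̂ = 1.6 + 5·12 = 61.6; e = 62.6 − 61.6 = 1
Signs: + − + − + +
Runs: +×1, −×1, +×1, −×1, +×2 → 5

5 runs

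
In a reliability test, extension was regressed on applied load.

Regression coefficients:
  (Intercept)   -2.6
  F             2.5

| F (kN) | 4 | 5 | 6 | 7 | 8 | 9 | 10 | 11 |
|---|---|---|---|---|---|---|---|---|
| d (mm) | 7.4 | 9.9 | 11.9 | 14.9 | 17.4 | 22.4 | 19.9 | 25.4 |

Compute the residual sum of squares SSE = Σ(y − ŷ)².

SSE = 13

F=4: ŷ = -2.6 + 2.5·4 = 7.4; r = 7.4 − 7.4 = 0
F=5: ŷ = -2.6 + 2.5·5 = 9.9; r = 9.9 − 9.9 = 0
F=6: ŷ = -2.6 + 2.5·6 = 12.4; r = 11.9 − 12.4 = -0.5
F=7: ŷ = -2.6 + 2.5·7 = 14.9; r = 14.9 − 14.9 = 0
F=8: ŷ = -2.6 + 2.5·8 = 17.4; r = 17.4 − 17.4 = 0
F=9: ŷ = -2.6 + 2.5·9 = 19.9; r = 22.4 − 19.9 = 2.5
F=10: ŷ = -2.6 + 2.5·10 = 22.4; r = 19.9 − 22.4 = -2.5
F=11: ŷ = -2.6 + 2.5·11 = 24.9; r = 25.4 − 24.9 = 0.5
SSE = 0 + 0 + 0.25 + 0 + 0 + 6.25 + 6.25 + 0.25 = 13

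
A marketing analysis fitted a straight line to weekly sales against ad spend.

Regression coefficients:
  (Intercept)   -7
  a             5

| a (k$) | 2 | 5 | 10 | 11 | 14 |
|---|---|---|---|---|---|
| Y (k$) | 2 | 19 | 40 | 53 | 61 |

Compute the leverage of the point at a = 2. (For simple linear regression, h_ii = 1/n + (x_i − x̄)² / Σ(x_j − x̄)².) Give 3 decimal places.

ā = (2 + 5 + 10 + 11 + 14)/5 = 8.4
Σ(a − ā)² = 40.96 + 11.56 + 2.56 + 6.76 + 31.36 = 93.2
h = 1/5 + (-6.4)²/93.2 = 0.2 + 0.439485 = 0.639

h = 0.639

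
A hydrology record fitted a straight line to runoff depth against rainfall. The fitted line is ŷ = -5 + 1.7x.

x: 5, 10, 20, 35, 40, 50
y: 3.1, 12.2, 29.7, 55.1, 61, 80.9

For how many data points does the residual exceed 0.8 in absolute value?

2

x=5: ŷ = -5 + 1.7·5 = 3.5; r = 3.1 − 3.5 = -0.4
x=10: ŷ = -5 + 1.7·10 = 12; r = 12.2 − 12 = 0.2
x=20: ŷ = -5 + 1.7·20 = 29; r = 29.7 − 29 = 0.7
x=35: ŷ = -5 + 1.7·35 = 54.5; r = 55.1 − 54.5 = 0.6
x=40: ŷ = -5 + 1.7·40 = 63; r = 61 − 63 = -2
x=50: ŷ = -5 + 1.7·50 = 80; r = 80.9 − 80 = 0.9
|r| > 0.8: x=40 (|r|=2), x=50 (|r|=0.9) → 2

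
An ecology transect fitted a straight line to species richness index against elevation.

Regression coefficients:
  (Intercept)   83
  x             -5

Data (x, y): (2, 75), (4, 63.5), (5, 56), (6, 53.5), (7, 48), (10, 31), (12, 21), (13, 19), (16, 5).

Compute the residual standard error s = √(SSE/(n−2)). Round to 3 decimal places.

x=2: ŷ = 83 − 5·2 = 73; r = 75 − 73 = 2
x=4: ŷ = 83 − 5·4 = 63; r = 63.5 − 63 = 0.5
x=5: ŷ = 83 − 5·5 = 58; r = 56 − 58 = -2
x=6: ŷ = 83 − 5·6 = 53; r = 53.5 − 53 = 0.5
x=7: ŷ = 83 − 5·7 = 48; r = 48 − 48 = 0
x=10: ŷ = 83 − 5·10 = 33; r = 31 − 33 = -2
x=12: ŷ = 83 − 5·12 = 23; r = 21 − 23 = -2
x=13: ŷ = 83 − 5·13 = 18; r = 19 − 18 = 1
x=16: ŷ = 83 − 5·16 = 3; r = 5 − 3 = 2
SSE = 4 + 0.25 + 4 + 0.25 + 0 + 4 + 4 + 1 + 4 = 21.5
s = √(21.5/7) = √3.07143 ≈ 1.753

s = 1.753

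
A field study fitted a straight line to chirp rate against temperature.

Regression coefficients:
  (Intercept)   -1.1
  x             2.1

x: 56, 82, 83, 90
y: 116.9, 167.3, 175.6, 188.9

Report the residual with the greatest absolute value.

x=56: ŷ = -1.1 + 2.1·56 = 116.5; e = 116.9 − 116.5 = 0.4
x=82: ŷ = -1.1 + 2.1·82 = 171.1; e = 167.3 − 171.1 = -3.8
x=83: ŷ = -1.1 + 2.1·83 = 173.2; e = 175.6 − 173.2 = 2.4
x=90: ŷ = -1.1 + 2.1·90 = 187.9; e = 188.9 − 187.9 = 1
Largest |e| is 3.8 at x = 82, residual -3.8.

e = -3.8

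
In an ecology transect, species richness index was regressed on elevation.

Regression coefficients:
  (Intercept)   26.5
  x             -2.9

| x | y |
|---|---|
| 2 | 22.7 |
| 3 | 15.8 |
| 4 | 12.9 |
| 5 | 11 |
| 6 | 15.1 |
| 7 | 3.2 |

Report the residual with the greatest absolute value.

x=2: ŷ = 26.5 − 2.9·2 = 20.7; r = 22.7 − 20.7 = 2
x=3: ŷ = 26.5 − 2.9·3 = 17.8; r = 15.8 − 17.8 = -2
x=4: ŷ = 26.5 − 2.9·4 = 14.9; r = 12.9 − 14.9 = -2
x=5: ŷ = 26.5 − 2.9·5 = 12; r = 11 − 12 = -1
x=6: ŷ = 26.5 − 2.9·6 = 9.1; r = 15.1 − 9.1 = 6
x=7: ŷ = 26.5 − 2.9·7 = 6.2; r = 3.2 − 6.2 = -3
Largest |r| is 6 at x = 6, residual 6.

r = 6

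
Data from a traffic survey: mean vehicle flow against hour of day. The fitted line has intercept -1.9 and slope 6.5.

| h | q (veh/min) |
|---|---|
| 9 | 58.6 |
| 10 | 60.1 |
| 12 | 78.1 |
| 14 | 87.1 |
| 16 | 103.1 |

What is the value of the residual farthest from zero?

r = -3

h=9: q̂ = -1.9 + 6.5·9 = 56.6; r = 58.6 − 56.6 = 2
h=10: q̂ = -1.9 + 6.5·10 = 63.1; r = 60.1 − 63.1 = -3
h=12: q̂ = -1.9 + 6.5·12 = 76.1; r = 78.1 − 76.1 = 2
h=14: q̂ = -1.9 + 6.5·14 = 89.1; r = 87.1 − 89.1 = -2
h=16: q̂ = -1.9 + 6.5·16 = 102.1; r = 103.1 − 102.1 = 1
Largest |r| is 3 at h = 10, residual -3.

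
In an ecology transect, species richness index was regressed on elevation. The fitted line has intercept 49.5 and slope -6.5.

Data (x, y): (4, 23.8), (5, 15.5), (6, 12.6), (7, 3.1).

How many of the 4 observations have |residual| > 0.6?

3

x=4: ŷ = 49.5 − 6.5·4 = 23.5; e = 23.8 − 23.5 = 0.3
x=5: ŷ = 49.5 − 6.5·5 = 17; e = 15.5 − 17 = -1.5
x=6: ŷ = 49.5 − 6.5·6 = 10.5; e = 12.6 − 10.5 = 2.1
x=7: ŷ = 49.5 − 6.5·7 = 4; e = 3.1 − 4 = -0.9
|e| > 0.6: x=5 (|e|=1.5), x=6 (|e|=2.1), x=7 (|e|=0.9) → 3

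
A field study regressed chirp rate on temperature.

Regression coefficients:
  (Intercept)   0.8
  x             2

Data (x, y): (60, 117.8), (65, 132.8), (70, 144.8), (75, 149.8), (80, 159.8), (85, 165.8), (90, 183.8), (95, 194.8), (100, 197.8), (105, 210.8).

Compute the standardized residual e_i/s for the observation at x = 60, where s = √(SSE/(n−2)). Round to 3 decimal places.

-0.894

x=60: ŷ = 0.8 + 2·60 = 120.8; e = 117.8 − 120.8 = -3
x=65: ŷ = 0.8 + 2·65 = 130.8; e = 132.8 − 130.8 = 2
x=70: ŷ = 0.8 + 2·70 = 140.8; e = 144.8 − 140.8 = 4
x=75: ŷ = 0.8 + 2·75 = 150.8; e = 149.8 − 150.8 = -1
x=80: ŷ = 0.8 + 2·80 = 160.8; e = 159.8 − 160.8 = -1
x=85: ŷ = 0.8 + 2·85 = 170.8; e = 165.8 − 170.8 = -5
x=90: ŷ = 0.8 + 2·90 = 180.8; e = 183.8 − 180.8 = 3
x=95: ŷ = 0.8 + 2·95 = 190.8; e = 194.8 − 190.8 = 4
x=100: ŷ = 0.8 + 2·100 = 200.8; e = 197.8 − 200.8 = -3
x=105: ŷ = 0.8 + 2·105 = 210.8; e = 210.8 − 210.8 = 0
SSE = 9 + 4 + 16 + 1 + 1 + 25 + 9 + 16 + 9 + 0 = 90
s = √(90/8) = 3.3541
e/s = -3 / 3.3541 = -0.894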